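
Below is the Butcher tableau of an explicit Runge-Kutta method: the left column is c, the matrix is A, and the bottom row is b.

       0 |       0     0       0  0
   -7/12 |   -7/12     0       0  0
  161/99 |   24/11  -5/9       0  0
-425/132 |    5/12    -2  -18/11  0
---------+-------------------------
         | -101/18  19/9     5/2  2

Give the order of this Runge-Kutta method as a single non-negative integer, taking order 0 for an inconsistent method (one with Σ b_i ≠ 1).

1

b = (-101/18, 19/9, 5/2, 2)
c = (0, -7/12, 161/99, -425/132)
Ac = (0, 0, 35/108, -1085/726)
Σ b_i: (-101/18)·1 + 19/9·1 + 5/2·1 + 2·1 = 1 ✓
b·c: 19/9·(-7/12) + 5/2·161/99 + 2·(-425/132) = -4283/1188 ≠ 1/2 ⇒ order 1.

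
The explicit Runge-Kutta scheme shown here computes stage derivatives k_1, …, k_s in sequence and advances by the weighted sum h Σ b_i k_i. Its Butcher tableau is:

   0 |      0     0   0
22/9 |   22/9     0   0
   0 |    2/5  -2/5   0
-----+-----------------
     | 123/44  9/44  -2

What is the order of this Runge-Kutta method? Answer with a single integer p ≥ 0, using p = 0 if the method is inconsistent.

b = (123/44, 9/44, -2)
c = (0, 22/9, 0)
Ac = (0, 0, -44/45)
Σ b_i: 123/44·1 + 9/44·1 + (-2)·1 = 1 ✓
b·c: 9/44·22/9 = 1/2 ✓
b·c²: 9/44·484/81 = 11/9 ≠ 1/3 ⇒ order 2.
b·Ac: (-2)·(-44/45) = 88/45 ≠ 1/6

2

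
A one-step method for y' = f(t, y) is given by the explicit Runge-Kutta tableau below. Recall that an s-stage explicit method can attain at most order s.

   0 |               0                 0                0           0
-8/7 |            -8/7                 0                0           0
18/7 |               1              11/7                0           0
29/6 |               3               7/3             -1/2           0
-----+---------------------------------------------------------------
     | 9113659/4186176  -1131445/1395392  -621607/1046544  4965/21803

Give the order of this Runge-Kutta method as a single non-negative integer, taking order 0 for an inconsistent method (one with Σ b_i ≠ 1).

b = (9113659/4186176, -1131445/1395392, -621607/1046544, 4965/21803)
c = (0, -8/7, 18/7, 29/6)
Ac = (0, 0, -88/49, -83/21)
Σ b_i: 9113659/4186176·1 + (-1131445/1395392)·1 + (-621607/1046544)·1 + 4965/21803·1 = 1 ✓
b·c: (-1131445/1395392)·(-8/7) + (-621607/1046544)·18/7 + 4965/21803·29/6 = 1/2 ✓
b·c²: (-1131445/1395392)·64/49 + (-621607/1046544)·324/49 + 4965/21803·841/36 = 1/3 ✓
b·Ac: (-621607/1046544)·(-88/49) + 4965/21803·(-83/21) = 1/6 ✓
b·c³: (-1131445/1395392)·(-512/343) + (-621607/1046544)·5832/343 + 4965/21803·24389/216 = 1294096567/76920984 ≠ 1/4 ⇒ order 3.
b·(c∘Ac): (-621607/1046544)·(-1584/343) + 4965/21803·(-2407/126) = -10302497/6410082 ≠ 1/8
b·Ac²: (-621607/1046544)·704/343 + 4965/21803·(-38/147) = -4095914/3205041 ≠ 1/12
b·A²c: 4965/21803·44/49 = 218460/1068347 ≠ 1/24

3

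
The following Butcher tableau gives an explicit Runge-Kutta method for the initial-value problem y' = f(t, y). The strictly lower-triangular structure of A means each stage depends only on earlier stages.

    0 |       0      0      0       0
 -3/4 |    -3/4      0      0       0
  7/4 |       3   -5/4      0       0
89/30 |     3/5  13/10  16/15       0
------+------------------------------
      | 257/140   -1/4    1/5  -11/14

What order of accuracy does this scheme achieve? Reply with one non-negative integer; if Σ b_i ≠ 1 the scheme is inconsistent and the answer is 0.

b = (257/140, -1/4, 1/5, -11/14)
c = (0, -3/4, 7/4, 89/30)
Ac = (0, 0, 15/16, 107/120)
Σ b_i: 257/140·1 + (-1/4)·1 + 1/5·1 + (-11/14)·1 = 1 ✓
b·c: (-1/4)·(-3/4) + 1/5·7/4 + (-11/14)·89/30 = -3013/1680 ≠ 1/2 ⇒ order 1.

1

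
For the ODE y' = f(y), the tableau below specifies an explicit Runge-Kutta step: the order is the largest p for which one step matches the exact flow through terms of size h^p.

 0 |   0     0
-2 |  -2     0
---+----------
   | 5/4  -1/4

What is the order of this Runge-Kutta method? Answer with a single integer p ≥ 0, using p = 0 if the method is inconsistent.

b = (5/4, -1/4)
c = (0, -2)
Σ b_i: 5/4·1 + (-1/4)·1 = 1 ✓
b·c: (-1/4)·(-2) = 1/2 ✓; 2 stages ⇒ order 2.

2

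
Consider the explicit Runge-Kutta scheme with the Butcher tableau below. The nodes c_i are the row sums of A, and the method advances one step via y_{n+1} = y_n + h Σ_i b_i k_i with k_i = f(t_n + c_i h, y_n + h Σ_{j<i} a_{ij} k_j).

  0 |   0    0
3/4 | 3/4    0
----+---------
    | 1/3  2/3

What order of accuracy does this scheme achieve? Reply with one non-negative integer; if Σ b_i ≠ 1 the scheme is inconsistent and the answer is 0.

b = (1/3, 2/3)
c = (0, 3/4)
Σ b_i: 1/3·1 + 2/3·1 = 1 ✓
b·c: 2/3·3/4 = 1/2 ✓; 2 stages ⇒ order 2.

2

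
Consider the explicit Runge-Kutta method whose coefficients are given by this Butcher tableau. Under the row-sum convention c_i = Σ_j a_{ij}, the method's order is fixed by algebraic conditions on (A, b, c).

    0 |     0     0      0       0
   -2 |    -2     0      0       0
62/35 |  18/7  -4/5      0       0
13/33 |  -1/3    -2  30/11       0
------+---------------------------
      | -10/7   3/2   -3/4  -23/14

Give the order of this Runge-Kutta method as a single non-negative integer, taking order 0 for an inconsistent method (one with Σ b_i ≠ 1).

0

b = (-10/7, 3/2, -3/4, -23/14)
c = (0, -2, 62/35, 13/33)
Ac = (0, 0, 8/5, 680/77)
Σ b_i: (-10/7)·1 + 3/2·1 + (-3/4)·1 + (-23/14)·1 = -65/28 ≠ 1 ⇒ order 0.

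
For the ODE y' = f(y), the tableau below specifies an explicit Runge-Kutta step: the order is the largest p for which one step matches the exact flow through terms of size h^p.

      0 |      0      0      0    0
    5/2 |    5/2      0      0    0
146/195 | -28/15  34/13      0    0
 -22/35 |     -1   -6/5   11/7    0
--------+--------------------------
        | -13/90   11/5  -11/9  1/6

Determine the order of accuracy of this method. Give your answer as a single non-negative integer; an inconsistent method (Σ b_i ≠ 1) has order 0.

1

b = (-13/90, 11/5, -11/9, 1/6)
c = (0, 5/2, 146/195, -22/35)
Ac = (0, 0, 85/13, -2489/1365)
Σ b_i: (-13/90)·1 + 11/5·1 + (-11/9)·1 + 1/6·1 = 1 ✓
b·c: 11/5·5/2 + (-11/9)·146/195 + 1/6·(-22/35) = 110077/24570 ≠ 1/2 ⇒ order 1.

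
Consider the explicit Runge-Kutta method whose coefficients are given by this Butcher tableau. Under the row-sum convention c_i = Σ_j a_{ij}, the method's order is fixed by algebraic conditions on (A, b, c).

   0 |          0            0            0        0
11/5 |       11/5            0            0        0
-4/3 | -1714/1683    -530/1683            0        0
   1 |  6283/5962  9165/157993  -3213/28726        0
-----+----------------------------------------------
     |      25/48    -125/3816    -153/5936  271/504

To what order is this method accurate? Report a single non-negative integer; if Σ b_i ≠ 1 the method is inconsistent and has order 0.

b = (25/48, -125/3816, -153/5936, 271/504)
c = (0, 11/5, -4/3, 1)
Ac = (0, 0, -106/153, 75/271)
Σ b_i: 25/48·1 + (-125/3816)·1 + (-153/5936)·1 + 271/504·1 = 1 ✓
b·c: (-125/3816)·11/5 + (-153/5936)·(-4/3) + 271/504·1 = 1/2 ✓
b·c²: (-125/3816)·121/25 + (-153/5936)·16/9 + 271/504·1 = 1/3 ✓
b·Ac: (-153/5936)·(-106/153) + 271/504·75/271 = 1/6 ✓
b·c³: (-125/3816)·1331/125 + (-153/5936)·(-64/27) + 271/504·1 = 1/4 ✓
b·(c∘Ac): (-153/5936)·424/459 + 271/504·75/271 = 1/8 ✓
b·Ac²: (-153/5936)·(-1166/765) + 271/504·111/1355 = 1/12 ✓
b·A²c: 271/504·21/271 = 1/24 ✓; 4 stages ⇒ order 4.

4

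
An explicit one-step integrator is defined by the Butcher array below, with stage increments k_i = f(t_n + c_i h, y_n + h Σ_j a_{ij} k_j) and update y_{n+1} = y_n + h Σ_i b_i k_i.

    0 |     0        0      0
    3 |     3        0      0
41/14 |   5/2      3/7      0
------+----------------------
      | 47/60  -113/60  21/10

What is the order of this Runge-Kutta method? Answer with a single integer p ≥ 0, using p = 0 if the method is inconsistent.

2

b = (47/60, -113/60, 21/10)
c = (0, 3, 41/14)
Ac = (0, 0, 9/7)
Σ b_i: 47/60·1 + (-113/60)·1 + 21/10·1 = 1 ✓
b·c: (-113/60)·3 + 21/10·41/14 = 1/2 ✓
b·c²: (-113/60)·9 + 21/10·1681/196 = 297/280 ≠ 1/3 ⇒ order 2.
b·Ac: 21/10·9/7 = 27/10 ≠ 1/6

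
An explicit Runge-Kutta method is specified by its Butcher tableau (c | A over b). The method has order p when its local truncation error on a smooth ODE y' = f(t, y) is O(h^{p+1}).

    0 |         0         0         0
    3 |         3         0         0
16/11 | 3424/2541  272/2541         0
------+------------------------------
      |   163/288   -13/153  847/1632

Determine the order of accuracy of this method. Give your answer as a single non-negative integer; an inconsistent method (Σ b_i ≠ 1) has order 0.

b = (163/288, -13/153, 847/1632)
c = (0, 3, 16/11)
Ac = (0, 0, 272/847)
Σ b_i: 163/288·1 + (-13/153)·1 + 847/1632·1 = 1 ✓
b·c: (-13/153)·3 + 847/1632·16/11 = 1/2 ✓
b·c²: (-13/153)·9 + 847/1632·256/121 = 1/3 ✓
b·Ac: 847/1632·272/847 = 1/6 ✓; 3 stages ⇒ order 3.

3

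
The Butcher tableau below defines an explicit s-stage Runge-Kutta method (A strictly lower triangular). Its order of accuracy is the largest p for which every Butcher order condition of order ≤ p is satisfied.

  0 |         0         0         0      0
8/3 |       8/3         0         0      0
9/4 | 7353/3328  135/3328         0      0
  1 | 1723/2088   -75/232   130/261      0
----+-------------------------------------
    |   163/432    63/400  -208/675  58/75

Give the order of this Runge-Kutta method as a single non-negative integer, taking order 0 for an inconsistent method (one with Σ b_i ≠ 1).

b = (163/432, 63/400, -208/675, 58/75)
c = (0, 8/3, 9/4, 1)
Ac = (0, 0, 45/416, 15/58)
Σ b_i: 163/432·1 + 63/400·1 + (-208/675)·1 + 58/75·1 = 1 ✓
b·c: 63/400·8/3 + (-208/675)·9/4 + 58/75·1 = 1/2 ✓
b·c²: 63/400·64/9 + (-208/675)·81/16 + 58/75·1 = 1/3 ✓
b·Ac: (-208/675)·45/416 + 58/75·15/58 = 1/6 ✓
b·c³: 63/400·512/27 + (-208/675)·729/64 + 58/75·1 = 1/4 ✓
b·(c∘Ac): (-208/675)·405/1664 + 58/75·15/58 = 1/8 ✓
b·Ac²: (-208/675)·15/52 + 58/75·155/696 = 1/12 ✓
b·A²c: 58/75·25/464 = 1/24 ✓; 4 stages ⇒ order 4.

4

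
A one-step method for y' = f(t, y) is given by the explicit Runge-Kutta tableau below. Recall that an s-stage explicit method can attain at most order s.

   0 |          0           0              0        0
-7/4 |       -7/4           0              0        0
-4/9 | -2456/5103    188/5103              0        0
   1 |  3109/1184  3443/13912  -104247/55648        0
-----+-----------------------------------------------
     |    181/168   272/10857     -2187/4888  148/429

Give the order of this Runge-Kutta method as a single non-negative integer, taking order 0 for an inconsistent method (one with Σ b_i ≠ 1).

b = (181/168, 272/10857, -2187/4888, 148/429)
c = (0, -7/4, -4/9, 1)
Ac = (0, 0, -47/729, 473/1184)
Σ b_i: 181/168·1 + 272/10857·1 + (-2187/4888)·1 + 148/429·1 = 1 ✓
b·c: 272/10857·(-7/4) + (-2187/4888)·(-4/9) + 148/429·1 = 1/2 ✓
b·c²: 272/10857·49/16 + (-2187/4888)·16/81 + 148/429·1 = 1/3 ✓
b·Ac: (-2187/4888)·(-47/729) + 148/429·473/1184 = 1/6 ✓
b·c³: 272/10857·(-343/64) + (-2187/4888)·(-64/729) + 148/429·1 = 1/4 ✓
b·(c∘Ac): (-2187/4888)·188/6561 + 148/429·473/1184 = 1/8 ✓
b·Ac²: (-2187/4888)·329/2916 + 148/429·1837/4736 = 1/12 ✓
b·A²c: 148/429·143/1184 = 1/24 ✓; 4 stages ⇒ order 4.

4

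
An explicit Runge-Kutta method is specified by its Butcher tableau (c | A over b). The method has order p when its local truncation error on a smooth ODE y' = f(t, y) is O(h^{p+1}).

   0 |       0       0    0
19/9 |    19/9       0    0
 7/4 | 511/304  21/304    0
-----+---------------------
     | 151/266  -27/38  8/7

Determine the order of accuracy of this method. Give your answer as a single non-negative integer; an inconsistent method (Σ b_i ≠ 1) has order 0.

3

b = (151/266, -27/38, 8/7)
c = (0, 19/9, 7/4)
Ac = (0, 0, 7/48)
Σ b_i: 151/266·1 + (-27/38)·1 + 8/7·1 = 1 ✓
b·c: (-27/38)·19/9 + 8/7·7/4 = 1/2 ✓
b·c²: (-27/38)·361/81 + 8/7·49/16 = 1/3 ✓
b·Ac: 8/7·7/48 = 1/6 ✓; 3 stages ⇒ order 3.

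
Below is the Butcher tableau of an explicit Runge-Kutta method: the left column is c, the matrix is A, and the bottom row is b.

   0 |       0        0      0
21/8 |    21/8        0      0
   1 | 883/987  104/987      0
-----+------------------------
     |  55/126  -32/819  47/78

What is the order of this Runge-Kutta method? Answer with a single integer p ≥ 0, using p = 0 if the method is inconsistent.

3

b = (55/126, -32/819, 47/78)
c = (0, 21/8, 1)
Ac = (0, 0, 13/47)
Σ b_i: 55/126·1 + (-32/819)·1 + 47/78·1 = 1 ✓
b·c: (-32/819)·21/8 + 47/78·1 = 1/2 ✓
b·c²: (-32/819)·441/64 + 47/78·1 = 1/3 ✓
b·Ac: 47/78·13/47 = 1/6 ✓; 3 stages ⇒ order 3.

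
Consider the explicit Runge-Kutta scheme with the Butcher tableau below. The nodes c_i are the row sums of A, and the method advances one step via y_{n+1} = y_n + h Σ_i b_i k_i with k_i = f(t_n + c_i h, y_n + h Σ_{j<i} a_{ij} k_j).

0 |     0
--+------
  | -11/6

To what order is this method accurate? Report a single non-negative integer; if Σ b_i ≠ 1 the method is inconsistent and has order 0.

b = (-11/6)
c = (0)
Σ b_i: (-11/6)·1 = -11/6 ≠ 1 ⇒ order 0.

0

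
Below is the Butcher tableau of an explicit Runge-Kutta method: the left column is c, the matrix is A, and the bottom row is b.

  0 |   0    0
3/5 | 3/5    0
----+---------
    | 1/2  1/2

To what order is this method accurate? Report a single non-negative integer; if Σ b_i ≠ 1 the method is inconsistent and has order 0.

1

b = (1/2, 1/2)
c = (0, 3/5)
Σ b_i: 1/2·1 + 1/2·1 = 1 ✓
b·c: 1/2·3/5 = 3/10 ≠ 1/2 ⇒ order 1.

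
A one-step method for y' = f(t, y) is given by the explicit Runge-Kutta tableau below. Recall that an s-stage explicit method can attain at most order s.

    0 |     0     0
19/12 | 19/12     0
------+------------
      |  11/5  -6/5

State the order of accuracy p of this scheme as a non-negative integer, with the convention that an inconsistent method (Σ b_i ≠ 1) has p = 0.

1

b = (11/5, -6/5)
c = (0, 19/12)
Σ b_i: 11/5·1 + (-6/5)·1 = 1 ✓
b·c: (-6/5)·19/12 = -19/10 ≠ 1/2 ⇒ order 1.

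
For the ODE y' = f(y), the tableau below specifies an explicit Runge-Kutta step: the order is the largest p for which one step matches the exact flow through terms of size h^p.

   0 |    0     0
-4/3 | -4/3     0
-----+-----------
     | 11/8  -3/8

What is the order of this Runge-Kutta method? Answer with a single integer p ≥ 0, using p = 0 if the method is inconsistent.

2

b = (11/8, -3/8)
c = (0, -4/3)
Σ b_i: 11/8·1 + (-3/8)·1 = 1 ✓
b·c: (-3/8)·(-4/3) = 1/2 ✓; 2 stages ⇒ order 2.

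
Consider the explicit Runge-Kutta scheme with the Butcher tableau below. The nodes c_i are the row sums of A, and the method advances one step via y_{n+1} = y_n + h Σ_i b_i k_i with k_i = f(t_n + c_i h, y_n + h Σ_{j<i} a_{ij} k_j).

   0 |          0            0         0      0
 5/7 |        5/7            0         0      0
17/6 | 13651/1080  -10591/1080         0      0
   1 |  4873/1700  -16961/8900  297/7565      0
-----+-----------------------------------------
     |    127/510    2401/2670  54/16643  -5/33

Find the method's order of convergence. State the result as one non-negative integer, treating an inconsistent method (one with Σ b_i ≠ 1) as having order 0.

4

b = (127/510, 2401/2670, 54/16643, -5/33)
c = (0, 5/7, 17/6, 1)
Ac = (0, 0, -1513/216, -5/4)
Σ b_i: 127/510·1 + 2401/2670·1 + 54/16643·1 + (-5/33)·1 = 1 ✓
b·c: 2401/2670·5/7 + 54/16643·17/6 + (-5/33)·1 = 1/2 ✓
b·c²: 2401/2670·25/49 + 54/16643·289/36 + (-5/33)·1 = 1/3 ✓
b·Ac: 54/16643·(-1513/216) + (-5/33)·(-5/4) = 1/6 ✓
b·c³: 2401/2670·125/343 + 54/16643·4913/216 + (-5/33)·1 = 1/4 ✓
b·(c∘Ac): 54/16643·(-25721/1296) + (-5/33)·(-5/4) = 1/8 ✓
b·Ac²: 54/16643·(-7565/1512) + (-5/33)·(-23/35) = 1/12 ✓
b·A²c: (-5/33)·(-11/40) = 1/24 ✓; 4 stages ⇒ order 4.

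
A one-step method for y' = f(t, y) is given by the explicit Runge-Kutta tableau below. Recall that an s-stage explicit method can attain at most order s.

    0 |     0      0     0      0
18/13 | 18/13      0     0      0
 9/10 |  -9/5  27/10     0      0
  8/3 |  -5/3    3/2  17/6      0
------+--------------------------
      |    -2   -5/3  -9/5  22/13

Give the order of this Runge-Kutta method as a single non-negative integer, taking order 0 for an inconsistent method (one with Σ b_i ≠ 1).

b = (-2, -5/3, -9/5, 22/13)
c = (0, 18/13, 9/10, 8/3)
Ac = (0, 0, 243/65, 1203/260)
Σ b_i: (-2)·1 + (-5/3)·1 + (-9/5)·1 + 22/13·1 = -736/195 ≠ 1 ⇒ order 0.

0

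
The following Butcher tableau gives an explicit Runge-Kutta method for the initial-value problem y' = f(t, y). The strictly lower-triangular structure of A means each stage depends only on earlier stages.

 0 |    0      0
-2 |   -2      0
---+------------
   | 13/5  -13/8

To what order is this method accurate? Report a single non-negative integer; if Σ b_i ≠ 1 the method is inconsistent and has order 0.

b = (13/5, -13/8)
c = (0, -2)
Σ b_i: 13/5·1 + (-13/8)·1 = 39/40 ≠ 1 ⇒ order 0.

0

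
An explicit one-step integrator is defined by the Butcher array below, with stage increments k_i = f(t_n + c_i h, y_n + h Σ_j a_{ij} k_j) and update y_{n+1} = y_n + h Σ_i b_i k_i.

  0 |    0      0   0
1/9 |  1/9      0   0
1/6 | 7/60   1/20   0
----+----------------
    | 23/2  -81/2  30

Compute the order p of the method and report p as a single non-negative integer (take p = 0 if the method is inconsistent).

b = (23/2, -81/2, 30)
c = (0, 1/9, 1/6)
Ac = (0, 0, 1/180)
Σ b_i: 23/2·1 + (-81/2)·1 + 30·1 = 1 ✓
b·c: (-81/2)·1/9 + 30·1/6 = 1/2 ✓
b·c²: (-81/2)·1/81 + 30·1/36 = 1/3 ✓
b·Ac: 30·1/180 = 1/6 ✓; 3 stages ⇒ order 3.

3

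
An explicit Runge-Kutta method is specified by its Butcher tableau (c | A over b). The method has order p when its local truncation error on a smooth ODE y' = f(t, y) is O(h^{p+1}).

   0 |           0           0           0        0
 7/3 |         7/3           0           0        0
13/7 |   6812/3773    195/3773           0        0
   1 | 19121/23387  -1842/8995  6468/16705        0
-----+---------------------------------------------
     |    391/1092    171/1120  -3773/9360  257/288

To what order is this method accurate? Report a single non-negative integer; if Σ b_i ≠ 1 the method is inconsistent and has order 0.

b = (391/1092, 171/1120, -3773/9360, 257/288)
c = (0, 7/3, 13/7, 1)
Ac = (0, 0, 65/539, 62/257)
Σ b_i: 391/1092·1 + 171/1120·1 + (-3773/9360)·1 + 257/288·1 = 1 ✓
b·c: 171/1120·7/3 + (-3773/9360)·13/7 + 257/288·1 = 1/2 ✓
b·c²: 171/1120·49/9 + (-3773/9360)·169/49 + 257/288·1 = 1/3 ✓
b·Ac: (-3773/9360)·65/539 + 257/288·62/257 = 1/6 ✓
b·c³: 171/1120·343/27 + (-3773/9360)·2197/343 + 257/288·1 = 1/4 ✓
b·(c∘Ac): (-3773/9360)·845/3773 + 257/288·62/257 = 1/8 ✓
b·Ac²: (-3773/9360)·65/231 + 257/288·170/771 = 1/12 ✓
b·A²c: 257/288·12/257 = 1/24 ✓; 4 stages ⇒ order 4.

4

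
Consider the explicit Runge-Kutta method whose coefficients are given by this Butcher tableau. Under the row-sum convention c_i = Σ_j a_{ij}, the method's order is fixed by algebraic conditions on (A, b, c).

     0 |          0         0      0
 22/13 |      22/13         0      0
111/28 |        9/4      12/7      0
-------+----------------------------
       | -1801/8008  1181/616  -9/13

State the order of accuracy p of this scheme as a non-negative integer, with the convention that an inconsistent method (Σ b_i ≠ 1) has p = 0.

b = (-1801/8008, 1181/616, -9/13)
c = (0, 22/13, 111/28)
Ac = (0, 0, 264/91)
Σ b_i: (-1801/8008)·1 + 1181/616·1 + (-9/13)·1 = 1 ✓
b·c: 1181/616·22/13 + (-9/13)·111/28 = 1/2 ✓
b·c²: 1181/616·484/169 + (-9/13)·12321/784 = -714061/132496 ≠ 1/3 ⇒ order 2.
b·Ac: (-9/13)·264/91 = -2376/1183 ≠ 1/6

2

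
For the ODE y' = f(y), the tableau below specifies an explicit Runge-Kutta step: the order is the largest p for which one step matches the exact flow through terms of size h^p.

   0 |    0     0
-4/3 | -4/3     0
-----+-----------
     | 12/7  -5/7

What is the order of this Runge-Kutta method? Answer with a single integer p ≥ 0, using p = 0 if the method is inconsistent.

1

b = (12/7, -5/7)
c = (0, -4/3)
Σ b_i: 12/7·1 + (-5/7)·1 = 1 ✓
b·c: (-5/7)·(-4/3) = 20/21 ≠ 1/2 ⇒ order 1.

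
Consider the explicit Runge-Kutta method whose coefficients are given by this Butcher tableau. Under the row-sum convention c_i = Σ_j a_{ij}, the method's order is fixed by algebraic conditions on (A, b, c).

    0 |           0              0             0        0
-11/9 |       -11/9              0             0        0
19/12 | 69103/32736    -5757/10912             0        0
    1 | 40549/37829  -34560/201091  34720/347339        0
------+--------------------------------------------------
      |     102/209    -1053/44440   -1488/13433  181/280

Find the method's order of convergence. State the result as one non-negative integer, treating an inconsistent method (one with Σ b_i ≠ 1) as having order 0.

4

b = (102/209, -1053/44440, -1488/13433, 181/280)
c = (0, -11/9, 19/12, 1)
Ac = (0, 0, 1919/2976, 200/543)
Σ b_i: 102/209·1 + (-1053/44440)·1 + (-1488/13433)·1 + 181/280·1 = 1 ✓
b·c: (-1053/44440)·(-11/9) + (-1488/13433)·19/12 + 181/280·1 = 1/2 ✓
b·c²: (-1053/44440)·121/81 + (-1488/13433)·361/144 + 181/280·1 = 1/3 ✓
b·Ac: (-1488/13433)·1919/2976 + 181/280·200/543 = 1/6 ✓
b·c³: (-1053/44440)·(-1331/729) + (-1488/13433)·6859/1728 + 181/280·1 = 1/4 ✓
b·(c∘Ac): (-1488/13433)·36461/35712 + 181/280·200/543 = 1/8 ✓
b·Ac²: (-1488/13433)·(-21109/26784) + 181/280·(-10/1629) = 1/12 ✓
b·A²c: 181/280·35/543 = 1/24 ✓; 4 stages ⇒ order 4.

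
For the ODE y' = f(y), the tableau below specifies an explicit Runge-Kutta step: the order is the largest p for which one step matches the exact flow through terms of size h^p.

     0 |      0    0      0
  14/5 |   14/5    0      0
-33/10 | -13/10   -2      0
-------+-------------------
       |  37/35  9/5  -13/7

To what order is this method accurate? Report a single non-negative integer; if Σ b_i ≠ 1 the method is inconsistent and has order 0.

1

b = (37/35, 9/5, -13/7)
c = (0, 14/5, -33/10)
Ac = (0, 0, -28/5)
Σ b_i: 37/35·1 + 9/5·1 + (-13/7)·1 = 1 ✓
b·c: 9/5·14/5 + (-13/7)·(-33/10) = 3909/350 ≠ 1/2 ⇒ order 1.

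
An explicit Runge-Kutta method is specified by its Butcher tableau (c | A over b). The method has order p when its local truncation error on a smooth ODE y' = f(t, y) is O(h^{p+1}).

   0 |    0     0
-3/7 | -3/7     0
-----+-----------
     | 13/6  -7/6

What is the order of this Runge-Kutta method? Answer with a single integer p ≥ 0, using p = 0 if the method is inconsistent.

2

b = (13/6, -7/6)
c = (0, -3/7)
Σ b_i: 13/6·1 + (-7/6)·1 = 1 ✓
b·c: (-7/6)·(-3/7) = 1/2 ✓; 2 stages ⇒ order 2.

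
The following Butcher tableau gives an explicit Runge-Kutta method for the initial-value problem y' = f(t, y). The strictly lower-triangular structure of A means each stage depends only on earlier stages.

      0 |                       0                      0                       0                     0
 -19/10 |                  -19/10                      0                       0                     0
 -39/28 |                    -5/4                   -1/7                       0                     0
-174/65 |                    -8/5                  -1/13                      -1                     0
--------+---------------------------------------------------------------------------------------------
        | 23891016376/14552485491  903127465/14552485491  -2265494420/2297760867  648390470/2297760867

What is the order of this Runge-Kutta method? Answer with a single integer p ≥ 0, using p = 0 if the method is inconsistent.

b = (23891016376/14552485491, 903127465/14552485491, -2265494420/2297760867, 648390470/2297760867)
c = (0, -19/10, -39/28, -174/65)
Ac = (0, 0, 19/70, 2801/1820)
Σ b_i: 23891016376/14552485491·1 + 903127465/14552485491·1 + (-2265494420/2297760867)·1 + 648390470/2297760867·1 = 1 ✓
b·c: 903127465/14552485491·(-19/10) + (-2265494420/2297760867)·(-39/28) + 648390470/2297760867·(-174/65) = 1/2 ✓
b·c²: 903127465/14552485491·361/100 + (-2265494420/2297760867)·1521/784 + 648390470/2297760867·30276/4225 = 1/3 ✓
b·Ac: (-2265494420/2297760867)·19/70 + 648390470/2297760867·2801/1820 = 1/6 ✓
b·c³: 903127465/14552485491·(-6859/1000) + (-2265494420/2297760867)·(-59319/21952) + 648390470/2297760867·(-5268024/274625) = -12643032753151/3982785502800 ≠ 1/4 ⇒ order 3.
b·(c∘Ac): (-2265494420/2297760867)·(-741/1960) + 648390470/2297760867·(-243687/59150) = -6049175207/7659202890 ≠ 1/8
b·Ac²: (-2265494420/2297760867)·(-361/700) + 648390470/2297760867·(-565081/254800) = -8388047181/71485893640 ≠ 1/12
b·A²c: 648390470/2297760867·(-19/70) = -175991699/2297760867 ≠ 1/24

3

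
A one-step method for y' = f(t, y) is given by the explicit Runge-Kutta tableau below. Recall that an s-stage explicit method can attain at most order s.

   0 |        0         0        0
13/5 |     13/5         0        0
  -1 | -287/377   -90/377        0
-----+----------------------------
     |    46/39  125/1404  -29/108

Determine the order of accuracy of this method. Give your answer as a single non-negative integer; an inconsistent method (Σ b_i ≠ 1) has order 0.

3

b = (46/39, 125/1404, -29/108)
c = (0, 13/5, -1)
Ac = (0, 0, -18/29)
Σ b_i: 46/39·1 + 125/1404·1 + (-29/108)·1 = 1 ✓
b·c: 125/1404·13/5 + (-29/108)·(-1) = 1/2 ✓
b·c²: 125/1404·169/25 + (-29/108)·1 = 1/3 ✓
b·Ac: (-29/108)·(-18/29) = 1/6 ✓; 3 stages ⇒ order 3.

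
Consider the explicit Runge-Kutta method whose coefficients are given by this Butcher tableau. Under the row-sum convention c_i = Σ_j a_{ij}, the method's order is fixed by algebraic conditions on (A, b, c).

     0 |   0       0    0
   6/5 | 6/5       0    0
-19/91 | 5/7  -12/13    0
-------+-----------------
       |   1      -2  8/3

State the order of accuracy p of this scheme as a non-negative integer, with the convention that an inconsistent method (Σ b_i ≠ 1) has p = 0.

b = (1, -2, 8/3)
c = (0, 6/5, -19/91)
Ac = (0, 0, -72/65)
Σ b_i: 1·1 + (-2)·1 + 8/3·1 = 5/3 ≠ 1 ⇒ order 0.

0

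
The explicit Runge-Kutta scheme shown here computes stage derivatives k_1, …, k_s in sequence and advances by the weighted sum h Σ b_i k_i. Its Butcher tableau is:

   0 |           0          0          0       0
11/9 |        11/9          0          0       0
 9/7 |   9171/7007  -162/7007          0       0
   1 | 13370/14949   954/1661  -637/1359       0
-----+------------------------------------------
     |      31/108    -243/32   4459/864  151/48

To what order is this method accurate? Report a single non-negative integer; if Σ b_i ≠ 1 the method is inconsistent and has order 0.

b = (31/108, -243/32, 4459/864, 151/48)
c = (0, 11/9, 9/7, 1)
Ac = (0, 0, -18/637, 15/151)
Σ b_i: 31/108·1 + (-243/32)·1 + 4459/864·1 + 151/48·1 = 1 ✓
b·c: (-243/32)·11/9 + 4459/864·9/7 + 151/48·1 = 1/2 ✓
b·c²: (-243/32)·121/81 + 4459/864·81/49 + 151/48·1 = 1/3 ✓
b·Ac: 4459/864·(-18/637) + 151/48·15/151 = 1/6 ✓
b·c³: (-243/32)·1331/729 + 4459/864·729/343 + 151/48·1 = 1/4 ✓
b·(c∘Ac): 4459/864·(-162/4459) + 151/48·15/151 = 1/8 ✓
b·Ac²: 4459/864·(-22/637) + 151/48·113/1359 = 1/12 ✓
b·A²c: 151/48·2/151 = 1/24 ✓; 4 stages ⇒ order 4.

4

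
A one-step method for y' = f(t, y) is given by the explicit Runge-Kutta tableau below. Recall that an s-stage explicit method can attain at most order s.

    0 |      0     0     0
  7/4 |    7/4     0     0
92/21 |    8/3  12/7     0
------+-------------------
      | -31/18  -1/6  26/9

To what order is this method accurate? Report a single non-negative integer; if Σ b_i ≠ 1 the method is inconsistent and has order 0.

1

b = (-31/18, -1/6, 26/9)
c = (0, 7/4, 92/21)
Ac = (0, 0, 3)
Σ b_i: (-31/18)·1 + (-1/6)·1 + 26/9·1 = 1 ✓
b·c: (-1/6)·7/4 + 26/9·92/21 = 18695/1512 ≠ 1/2 ⇒ order 1.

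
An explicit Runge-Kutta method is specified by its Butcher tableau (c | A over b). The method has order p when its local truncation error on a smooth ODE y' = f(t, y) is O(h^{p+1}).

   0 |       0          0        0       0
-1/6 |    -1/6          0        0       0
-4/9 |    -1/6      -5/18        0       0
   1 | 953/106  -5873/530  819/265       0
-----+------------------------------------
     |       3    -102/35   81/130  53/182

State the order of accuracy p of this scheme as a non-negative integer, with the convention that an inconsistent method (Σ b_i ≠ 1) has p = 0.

b = (3, -102/35, 81/130, 53/182)
c = (0, -1/6, -4/9, 1)
Ac = (0, 0, 5/108, 301/636)
Σ b_i: 3·1 + (-102/35)·1 + 81/130·1 + 53/182·1 = 1 ✓
b·c: (-102/35)·(-1/6) + 81/130·(-4/9) + 53/182·1 = 1/2 ✓
b·c²: (-102/35)·1/36 + 81/130·16/81 + 53/182·1 = 1/3 ✓
b·Ac: 81/130·5/108 + 53/182·301/636 = 1/6 ✓
b·c³: (-102/35)·(-1/216) + 81/130·(-64/729) + 53/182·1 = 1/4 ✓
b·(c∘Ac): 81/130·(-5/243) + 53/182·301/636 = 1/8 ✓
b·Ac²: 81/130·(-5/648) + 53/182·385/1272 = 1/12 ✓
b·A²c: 53/182·91/636 = 1/24 ✓; 4 stages ⇒ order 4.

4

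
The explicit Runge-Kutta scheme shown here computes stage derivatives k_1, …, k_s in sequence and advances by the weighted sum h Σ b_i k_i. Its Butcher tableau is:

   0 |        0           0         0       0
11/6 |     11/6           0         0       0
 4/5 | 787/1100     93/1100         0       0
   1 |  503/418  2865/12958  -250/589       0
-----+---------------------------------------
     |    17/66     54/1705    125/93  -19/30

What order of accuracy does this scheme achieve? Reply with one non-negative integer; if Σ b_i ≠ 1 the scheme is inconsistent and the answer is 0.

b = (17/66, 54/1705, 125/93, -19/30)
c = (0, 11/6, 4/5, 1)
Ac = (0, 0, 31/200, 5/76)
Σ b_i: 17/66·1 + 54/1705·1 + 125/93·1 + (-19/30)·1 = 1 ✓
b·c: 54/1705·11/6 + 125/93·4/5 + (-19/30)·1 = 1/2 ✓
b·c²: 54/1705·121/36 + 125/93·16/25 + (-19/30)·1 = 1/3 ✓
b·Ac: 125/93·31/200 + (-19/30)·5/76 = 1/6 ✓
b·c³: 54/1705·1331/216 + 125/93·64/125 + (-19/30)·1 = 1/4 ✓
b·(c∘Ac): 125/93·31/250 + (-19/30)·5/76 = 1/8 ✓
b·Ac²: 125/93·341/1200 + (-19/30)·215/456 = 1/12 ✓
b·A²c: (-19/30)·(-5/76) = 1/24 ✓; 4 stages ⇒ order 4.

4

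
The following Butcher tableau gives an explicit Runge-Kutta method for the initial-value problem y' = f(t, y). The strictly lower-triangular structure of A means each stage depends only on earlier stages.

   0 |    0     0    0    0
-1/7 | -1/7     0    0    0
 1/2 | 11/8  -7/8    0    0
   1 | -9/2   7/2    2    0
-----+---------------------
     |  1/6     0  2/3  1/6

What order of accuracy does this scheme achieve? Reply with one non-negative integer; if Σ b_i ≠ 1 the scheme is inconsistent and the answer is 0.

b = (1/6, 0, 2/3, 1/6)
c = (0, -1/7, 1/2, 1)
Ac = (0, 0, 1/8, 1/2)
Σ b_i: 1/6·1 + 2/3·1 + 1/6·1 = 1 ✓
b·c: 2/3·1/2 + 1/6·1 = 1/2 ✓
b·c²: 2/3·1/4 + 1/6·1 = 1/3 ✓
b·Ac: 2/3·1/8 + 1/6·1/2 = 1/6 ✓
b·c³: 2/3·1/8 + 1/6·1 = 1/4 ✓
b·(c∘Ac): 2/3·1/16 + 1/6·1/2 = 1/8 ✓
b·Ac²: 2/3·(-1/56) + 1/6·4/7 = 1/12 ✓
b·A²c: 1/6·1/4 = 1/24 ✓; 4 stages ⇒ order 4.

4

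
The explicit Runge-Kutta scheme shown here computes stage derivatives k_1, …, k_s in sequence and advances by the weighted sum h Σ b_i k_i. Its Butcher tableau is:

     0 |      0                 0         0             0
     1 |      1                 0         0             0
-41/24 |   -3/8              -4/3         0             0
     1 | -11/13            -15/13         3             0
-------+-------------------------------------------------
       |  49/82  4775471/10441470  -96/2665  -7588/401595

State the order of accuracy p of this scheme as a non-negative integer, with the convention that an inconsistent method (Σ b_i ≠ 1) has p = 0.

3

b = (49/82, 4775471/10441470, -96/2665, -7588/401595)
c = (0, 1, -41/24, 1)
Ac = (0, 0, -4/3, -653/104)
Σ b_i: 49/82·1 + 4775471/10441470·1 + (-96/2665)·1 + (-7588/401595)·1 = 1 ✓
b·c: 4775471/10441470·1 + (-96/2665)·(-41/24) + (-7588/401595)·1 = 1/2 ✓
b·c²: 4775471/10441470·1 + (-96/2665)·1681/576 + (-7588/401595)·1 = 1/3 ✓
b·Ac: (-96/2665)·(-4/3) + (-7588/401595)·(-653/104) = 1/6 ✓
b·c³: 4775471/10441470·1 + (-96/2665)·(-68921/13824) + (-7588/401595)·1 = 89/144 ≠ 1/4 ⇒ order 3.
b·(c∘Ac): (-96/2665)·41/18 + (-7588/401595)·(-653/104) = 3/82 ≠ 1/8
b·Ac²: (-96/2665)·(-4/3) + (-7588/401595)·18973/2496 = -8989/94032 ≠ 1/12
b·A²c: (-7588/401595)·(-4) = 30352/401595 ≠ 1/24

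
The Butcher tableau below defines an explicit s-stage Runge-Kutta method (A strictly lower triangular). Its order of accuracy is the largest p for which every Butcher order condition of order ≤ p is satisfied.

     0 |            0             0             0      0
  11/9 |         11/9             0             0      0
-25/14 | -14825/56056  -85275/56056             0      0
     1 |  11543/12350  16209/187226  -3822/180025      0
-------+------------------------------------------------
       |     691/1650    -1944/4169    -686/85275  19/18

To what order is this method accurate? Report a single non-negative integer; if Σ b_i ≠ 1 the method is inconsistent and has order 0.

4

b = (691/1650, -1944/4169, -686/85275, 19/18)
c = (0, 11/9, -25/14, 1)
Ac = (0, 0, -9475/5096, 71/494)
Σ b_i: 691/1650·1 + (-1944/4169)·1 + (-686/85275)·1 + 19/18·1 = 1 ✓
b·c: (-1944/4169)·11/9 + (-686/85275)·(-25/14) + 19/18·1 = 1/2 ✓
b·c²: (-1944/4169)·121/81 + (-686/85275)·625/196 + 19/18·1 = 1/3 ✓
b·Ac: (-686/85275)·(-9475/5096) + 19/18·71/494 = 1/6 ✓
b·c³: (-1944/4169)·1331/729 + (-686/85275)·(-15625/2744) + 19/18·1 = 1/4 ✓
b·(c∘Ac): (-686/85275)·236875/71344 + 19/18·71/494 = 1/8 ✓
b·Ac²: (-686/85275)·(-104225/45864) + 19/18·137/2223 = 1/12 ✓
b·A²c: 19/18·3/76 = 1/24 ✓; 4 stages ⇒ order 4.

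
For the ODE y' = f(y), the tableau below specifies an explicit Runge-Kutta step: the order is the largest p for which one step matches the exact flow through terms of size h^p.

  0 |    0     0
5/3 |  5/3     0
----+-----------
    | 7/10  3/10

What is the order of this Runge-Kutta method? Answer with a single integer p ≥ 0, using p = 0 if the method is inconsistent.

2

b = (7/10, 3/10)
c = (0, 5/3)
Σ b_i: 7/10·1 + 3/10·1 = 1 ✓
b·c: 3/10·5/3 = 1/2 ✓; 2 stages ⇒ order 2.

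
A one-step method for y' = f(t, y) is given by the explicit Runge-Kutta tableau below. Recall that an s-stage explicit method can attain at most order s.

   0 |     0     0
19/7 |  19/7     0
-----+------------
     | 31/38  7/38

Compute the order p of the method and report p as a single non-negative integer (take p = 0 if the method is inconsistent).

b = (31/38, 7/38)
c = (0, 19/7)
Σ b_i: 31/38·1 + 7/38·1 = 1 ✓
b·c: 7/38·19/7 = 1/2 ✓; 2 stages ⇒ order 2.

2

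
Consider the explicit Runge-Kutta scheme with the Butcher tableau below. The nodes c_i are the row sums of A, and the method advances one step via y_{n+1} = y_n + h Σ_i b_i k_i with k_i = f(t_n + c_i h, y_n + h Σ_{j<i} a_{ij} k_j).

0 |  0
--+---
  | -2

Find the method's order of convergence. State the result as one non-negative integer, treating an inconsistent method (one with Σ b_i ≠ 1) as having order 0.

b = (-2)
c = (0)
Σ b_i: (-2)·1 = -2 ≠ 1 ⇒ order 0.

0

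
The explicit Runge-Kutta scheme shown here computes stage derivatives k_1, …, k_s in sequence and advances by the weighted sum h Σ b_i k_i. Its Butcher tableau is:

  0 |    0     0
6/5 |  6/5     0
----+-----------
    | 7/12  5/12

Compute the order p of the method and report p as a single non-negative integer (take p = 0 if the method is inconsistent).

2

b = (7/12, 5/12)
c = (0, 6/5)
Σ b_i: 7/12·1 + 5/12·1 = 1 ✓
b·c: 5/12·6/5 = 1/2 ✓; 2 stages ⇒ order 2.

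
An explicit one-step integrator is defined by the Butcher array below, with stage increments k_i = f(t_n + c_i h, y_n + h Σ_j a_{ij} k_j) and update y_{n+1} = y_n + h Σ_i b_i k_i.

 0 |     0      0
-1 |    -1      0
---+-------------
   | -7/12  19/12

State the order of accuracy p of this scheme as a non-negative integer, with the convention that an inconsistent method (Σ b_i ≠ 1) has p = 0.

b = (-7/12, 19/12)
c = (0, -1)
Σ b_i: (-7/12)·1 + 19/12·1 = 1 ✓
b·c: 19/12·(-1) = -19/12 ≠ 1/2 ⇒ order 1.

1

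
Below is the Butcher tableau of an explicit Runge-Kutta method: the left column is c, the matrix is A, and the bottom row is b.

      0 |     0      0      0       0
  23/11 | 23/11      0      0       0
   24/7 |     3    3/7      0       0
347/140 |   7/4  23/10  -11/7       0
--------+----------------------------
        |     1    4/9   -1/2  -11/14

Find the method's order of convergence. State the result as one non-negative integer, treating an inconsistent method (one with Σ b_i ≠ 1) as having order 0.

0

b = (1, 4/9, -1/2, -11/14)
c = (0, 23/11, 24/7, 347/140)
Ac = (0, 0, 69/77, -3119/5390)
Σ b_i: 1·1 + 4/9·1 + (-1/2)·1 + (-11/14)·1 = 10/63 ≠ 1 ⇒ order 0.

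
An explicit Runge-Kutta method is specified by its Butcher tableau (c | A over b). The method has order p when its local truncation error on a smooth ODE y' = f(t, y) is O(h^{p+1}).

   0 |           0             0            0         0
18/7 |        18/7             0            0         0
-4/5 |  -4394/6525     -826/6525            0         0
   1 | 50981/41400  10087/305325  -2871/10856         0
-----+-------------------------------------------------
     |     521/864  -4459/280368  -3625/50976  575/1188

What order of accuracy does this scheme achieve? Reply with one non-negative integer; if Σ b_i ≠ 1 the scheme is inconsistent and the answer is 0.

b = (521/864, -4459/280368, -3625/50976, 575/1188)
c = (0, 18/7, -4/5, 1)
Ac = (0, 0, -236/725, 341/1150)
Σ b_i: 521/864·1 + (-4459/280368)·1 + (-3625/50976)·1 + 575/1188·1 = 1 ✓
b·c: (-4459/280368)·18/7 + (-3625/50976)·(-4/5) + 575/1188·1 = 1/2 ✓
b·c²: (-4459/280368)·324/49 + (-3625/50976)·16/25 + 575/1188·1 = 1/3 ✓
b·Ac: (-3625/50976)·(-236/725) + 575/1188·341/1150 = 1/6 ✓
b·c³: (-4459/280368)·5832/343 + (-3625/50976)·(-64/125) + 575/1188·1 = 1/4 ✓
b·(c∘Ac): (-3625/50976)·944/3625 + 575/1188·341/1150 = 1/8 ✓
b·Ac²: (-3625/50976)·(-4248/5075) + 575/1188·198/4025 = 1/12 ✓
b·A²c: 575/1188·99/1150 = 1/24 ✓; 4 stages ⇒ order 4.

4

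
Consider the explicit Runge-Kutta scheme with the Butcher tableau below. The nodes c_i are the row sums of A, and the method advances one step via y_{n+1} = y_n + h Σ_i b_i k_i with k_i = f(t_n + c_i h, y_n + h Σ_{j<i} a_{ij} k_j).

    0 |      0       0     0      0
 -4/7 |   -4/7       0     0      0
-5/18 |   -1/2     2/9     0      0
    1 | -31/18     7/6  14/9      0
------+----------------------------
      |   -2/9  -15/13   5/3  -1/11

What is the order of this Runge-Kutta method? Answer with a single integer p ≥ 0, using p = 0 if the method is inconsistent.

b = (-2/9, -15/13, 5/3, -1/11)
c = (0, -4/7, -5/18, 1)
Ac = (0, 0, -8/63, -89/81)
Σ b_i: (-2/9)·1 + (-15/13)·1 + 5/3·1 + (-1/11)·1 = 257/1287 ≠ 1 ⇒ order 0.

0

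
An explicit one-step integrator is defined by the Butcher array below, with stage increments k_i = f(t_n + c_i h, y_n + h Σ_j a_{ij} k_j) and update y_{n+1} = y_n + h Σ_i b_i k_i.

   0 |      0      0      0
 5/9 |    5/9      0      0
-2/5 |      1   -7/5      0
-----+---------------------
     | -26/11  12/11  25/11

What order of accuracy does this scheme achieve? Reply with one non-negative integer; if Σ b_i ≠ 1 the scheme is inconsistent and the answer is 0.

b = (-26/11, 12/11, 25/11)
c = (0, 5/9, -2/5)
Ac = (0, 0, -7/9)
Σ b_i: (-26/11)·1 + 12/11·1 + 25/11·1 = 1 ✓
b·c: 12/11·5/9 + 25/11·(-2/5) = -10/33 ≠ 1/2 ⇒ order 1.

1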